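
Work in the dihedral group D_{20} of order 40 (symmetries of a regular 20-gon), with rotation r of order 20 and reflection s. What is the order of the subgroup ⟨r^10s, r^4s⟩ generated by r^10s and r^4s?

20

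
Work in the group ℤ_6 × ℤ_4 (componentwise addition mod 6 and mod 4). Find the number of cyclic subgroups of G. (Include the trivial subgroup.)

A cyclic subgroup of order d is generated by each of its φ(d) elements of order d, so the cyclic subgroups of order d number (#elements of order d)/φ(d).
Cyclic subgroups by order — order 1: 1; order 2: 3; order 3: 1; order 4: 2; order 6: 3; order 12: 2.
Total: 12.

12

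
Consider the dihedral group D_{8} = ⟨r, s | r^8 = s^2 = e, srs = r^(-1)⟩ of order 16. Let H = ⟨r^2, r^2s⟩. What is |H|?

8

|⟨r^2⟩| = 4 and |⟨r^2s⟩| = 2, so |H| is a multiple of lcm(4, 2) = 4 and divides |G| = 16.
Closing under the operation: H = {e, r^2, r^4, r^6, s, r^2s, r^4s, r^6s}, so |H| = 8.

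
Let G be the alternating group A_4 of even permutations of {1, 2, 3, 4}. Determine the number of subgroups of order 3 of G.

|G| = 12 and 3 | 12, so subgroups of order 3 are possible by Lagrange.
The subgroups of order 3 are: {e, (1 2 3), (1 3 2)}; {e, (1 2 4), (1 4 2)}; {e, (1 3 4), (1 4 3)}; {e, (2 3 4), (2 4 3)}.
So G has 4 subgroups of order 3.

4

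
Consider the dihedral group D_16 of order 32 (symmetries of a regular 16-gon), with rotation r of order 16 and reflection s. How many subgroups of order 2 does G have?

|G| = 32 and 2 | 32, so subgroups of order 2 are possible by Lagrange.
The subgroups of order 2 are: {e, r^10s}; {e, r^11s}; {e, r^12s}; {e, r^13s}; … (17 in all).
So G has 17 subgroups of order 2.

17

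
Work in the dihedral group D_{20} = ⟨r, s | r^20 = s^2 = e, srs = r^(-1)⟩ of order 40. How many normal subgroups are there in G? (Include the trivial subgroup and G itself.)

9

G has 48 subgroups. Checking conjugation-invariance by order — order 1: 1/1 normal; order 2: 1/21 normal; order 4: 1/11 normal; order 5: 1/1 normal; order 8: 0/5 normal; order 10: 1/5 normal; order 20: 3/3 normal; order 40: 1/1 normal.
Total normal subgroups: 9.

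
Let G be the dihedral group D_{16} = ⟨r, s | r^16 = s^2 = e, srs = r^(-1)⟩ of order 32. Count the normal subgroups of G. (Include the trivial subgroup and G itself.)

8

G has 36 subgroups. Checking conjugation-invariance by order — order 1: 1/1 normal; order 2: 1/17 normal; order 4: 1/9 normal; order 8: 1/5 normal; order 16: 3/3 normal; order 32: 1/1 normal.
Total normal subgroups: 8.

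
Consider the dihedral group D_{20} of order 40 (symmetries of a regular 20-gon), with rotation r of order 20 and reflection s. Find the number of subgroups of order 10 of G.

5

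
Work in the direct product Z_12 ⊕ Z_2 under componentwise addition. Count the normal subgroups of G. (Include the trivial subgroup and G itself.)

16

G is abelian, so every subgroup is normal.
G has 16 subgroups in total, hence 16 normal subgroups.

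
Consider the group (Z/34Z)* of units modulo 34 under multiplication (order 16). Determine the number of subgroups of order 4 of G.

1

|G| = 16 and 4 | 16, so subgroups of order 4 are possible by Lagrange.
The subgroups of order 4 are: {1, 13, 21, 33}.
So G has 1 subgroup of order 4.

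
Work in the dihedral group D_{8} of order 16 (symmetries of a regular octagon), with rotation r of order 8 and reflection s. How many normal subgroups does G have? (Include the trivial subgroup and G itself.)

7

G has 19 subgroups. Checking conjugation-invariance by order — order 1: 1/1 normal; order 2: 1/9 normal; order 4: 1/5 normal; order 8: 3/3 normal; order 16: 1/1 normal.
Total normal subgroups: 7.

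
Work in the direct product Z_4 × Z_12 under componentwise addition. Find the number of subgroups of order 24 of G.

3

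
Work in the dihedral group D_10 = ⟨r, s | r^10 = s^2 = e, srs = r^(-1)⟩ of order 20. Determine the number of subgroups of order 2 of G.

11

|G| = 20 and 2 | 20, so subgroups of order 2 are possible by Lagrange.
The subgroups of order 2 are: {e, r^2s}; {e, r^3s}; {e, r^4s}; {e, r^5}; … (11 in all).
So G has 11 subgroups of order 2.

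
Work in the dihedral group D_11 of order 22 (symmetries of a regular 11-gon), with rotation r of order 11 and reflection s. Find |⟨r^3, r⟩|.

11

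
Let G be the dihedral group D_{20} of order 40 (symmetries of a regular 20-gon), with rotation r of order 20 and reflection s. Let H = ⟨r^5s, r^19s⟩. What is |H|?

20

|⟨r^5s⟩| = 2 and |⟨r^19s⟩| = 2, so |H| is a multiple of lcm(2, 2) = 2 and divides |G| = 40.
Closing under the operation: H = {e, r^2, r^4, r^6, r^8, r^10, r^12, r^14, r^16, r^18, rs, r^3s, r^5s, r^7s, r^9s, r^11s, r^13s, r^15s, r^17s, r^19s}, so |H| = 20.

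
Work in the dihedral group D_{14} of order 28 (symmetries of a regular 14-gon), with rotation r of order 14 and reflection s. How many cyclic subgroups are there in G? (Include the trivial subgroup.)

Each element a generates a cyclic subgroup ⟨a⟩; distinct elements may generate the same one (a cyclic group of order d has φ(d) generators).
Cyclic subgroups by order — order 1: 1; order 2: 15; order 7: 1; order 14: 1.
Total: 18.

18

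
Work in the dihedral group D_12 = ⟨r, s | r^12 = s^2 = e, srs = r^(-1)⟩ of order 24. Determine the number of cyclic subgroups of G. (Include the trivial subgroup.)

Each element a generates a cyclic subgroup ⟨a⟩; distinct elements may generate the same one (a cyclic group of order d has φ(d) generators).
Cyclic subgroups by order — order 1: 1; order 2: 13; order 3: 1; order 4: 1; order 6: 1; order 12: 1.
Total: 18.

18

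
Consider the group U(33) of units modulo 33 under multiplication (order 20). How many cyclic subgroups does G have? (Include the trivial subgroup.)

Each element a generates a cyclic subgroup ⟨a⟩; distinct elements may generate the same one (a cyclic group of order d has φ(d) generators).
Cyclic subgroups by order — order 1: 1; order 2: 3; order 5: 1; order 10: 3.
Total: 8.

8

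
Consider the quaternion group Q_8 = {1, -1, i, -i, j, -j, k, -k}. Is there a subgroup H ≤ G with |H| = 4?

Yes

4 | 8. A subgroup of order 4 is {1, -1, i, -i}.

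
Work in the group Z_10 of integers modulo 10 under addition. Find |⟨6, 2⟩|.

5

|⟨6⟩| = 5 and |⟨2⟩| = 5, so |H| is a multiple of lcm(5, 5) = 5 and divides |G| = 10.
Closing under the operation: H = {0, 2, 4, 6, 8}, so |H| = 5.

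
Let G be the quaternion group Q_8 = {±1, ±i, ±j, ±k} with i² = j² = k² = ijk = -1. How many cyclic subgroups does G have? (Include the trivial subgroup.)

5

Each element a generates a cyclic subgroup ⟨a⟩; distinct elements may generate the same one (a cyclic group of order d has φ(d) generators).
Cyclic subgroups by order — order 1: 1; order 2: 1; order 4: 3.
Total: 5.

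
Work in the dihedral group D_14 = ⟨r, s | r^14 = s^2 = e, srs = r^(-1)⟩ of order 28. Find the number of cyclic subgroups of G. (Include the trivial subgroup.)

18

A cyclic subgroup of order d is generated by each of its φ(d) elements of order d, so the cyclic subgroups of order d number (#elements of order d)/φ(d).
Cyclic subgroups by order — order 1: 1; order 2: 15; order 7: 1; order 14: 1.
Total: 18.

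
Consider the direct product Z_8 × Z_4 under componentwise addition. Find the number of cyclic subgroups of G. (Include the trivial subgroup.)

Group the elements of G by the cyclic subgroup they generate; each cyclic subgroup of order d accounts for φ(d) elements.
Cyclic subgroups by order — order 1: 1; order 2: 3; order 4: 6; order 8: 4.
Total: 14.

14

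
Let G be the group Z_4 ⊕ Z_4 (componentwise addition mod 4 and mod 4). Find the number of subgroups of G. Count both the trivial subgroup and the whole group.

15

|G| = 16, so by Lagrange every subgroup order divides 16. Divisors: 1, 2, 4, 8, 16.
Subgroups by order — order 1: 1; order 2: 3; order 4: 7; order 8: 3; order 16: 1.
Total: 1 + 3 + 7 + 3 + 1 = 15.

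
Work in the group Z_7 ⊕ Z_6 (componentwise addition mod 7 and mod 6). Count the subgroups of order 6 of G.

1

|G| = 42 and 6 | 42, so subgroups of order 6 are possible by Lagrange.
The subgroups of order 6 are: {(0,0), (0,1), (0,2), (0,3), (0,4), (0,5)}.
So G has 1 subgroup of order 6.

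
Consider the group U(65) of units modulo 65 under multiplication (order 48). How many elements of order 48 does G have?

No element of G has order 48 (even though 48 | 48).

0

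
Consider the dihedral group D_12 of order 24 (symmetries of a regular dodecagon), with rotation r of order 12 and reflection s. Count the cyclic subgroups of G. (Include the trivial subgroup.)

18

A cyclic subgroup of order d is generated by each of its φ(d) elements of order d, so the cyclic subgroups of order d number (#elements of order d)/φ(d).
Cyclic subgroups by order — order 1: 1; order 2: 13; order 3: 1; order 4: 1; order 6: 1; order 12: 1.
Total: 18.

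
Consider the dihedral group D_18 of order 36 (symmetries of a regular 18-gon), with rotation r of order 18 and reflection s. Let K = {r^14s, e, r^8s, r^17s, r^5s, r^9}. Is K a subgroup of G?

Closure fails: r^17s · r^14s = r^3 ∉ K. So K is not a subgroup.

No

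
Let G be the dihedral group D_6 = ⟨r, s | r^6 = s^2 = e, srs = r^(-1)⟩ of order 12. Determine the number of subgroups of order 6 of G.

|G| = 12 and 6 | 12, so subgroups of order 6 are possible by Lagrange.
The subgroups of order 6 are: {e, r, r^2, r^3, r^4, r^5}; {e, r^2, r^4, s, r^2s, r^4s}; {e, r^2, r^4, rs, r^3s, r^5s}.
So G has 3 subgroups of order 6.

3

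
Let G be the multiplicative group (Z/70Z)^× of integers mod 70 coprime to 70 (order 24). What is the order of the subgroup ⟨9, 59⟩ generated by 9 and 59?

12

|⟨9⟩| = 6 and |⟨59⟩| = 6, so |H| is a multiple of lcm(6, 6) = 6 and divides |G| = 24.
Closing under the operation: H = {1, 9, 11, 19, 29, 31, 39, 41, 51, 59, 61, 69}, so |H| = 12.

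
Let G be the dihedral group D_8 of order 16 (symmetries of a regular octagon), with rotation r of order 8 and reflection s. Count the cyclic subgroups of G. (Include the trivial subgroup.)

12

A cyclic subgroup of order d is generated by each of its φ(d) elements of order d, so the cyclic subgroups of order d number (#elements of order d)/φ(d).
Cyclic subgroups by order — order 1: 1; order 2: 9; order 4: 1; order 8: 1.
Total: 12.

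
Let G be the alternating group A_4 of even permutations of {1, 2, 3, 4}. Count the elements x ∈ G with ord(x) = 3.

The elements of order 3 are: (2 3 4), (2 4 3), (1 2 3), (1 2 4), (1 3 2), (1 3 4), (1 4 2), (1 4 3).
That's 8.

8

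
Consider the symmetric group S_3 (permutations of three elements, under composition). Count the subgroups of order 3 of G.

1

|G| = 6 and 3 | 6, so subgroups of order 3 are possible by Lagrange.
The subgroups of order 3 are: {e, (1 2 3), (1 3 2)}.
So G has 1 subgroup of order 3.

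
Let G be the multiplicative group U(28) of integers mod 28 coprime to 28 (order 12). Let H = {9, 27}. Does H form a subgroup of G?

No

The identity 1 ∉ H, so H is not a subgroup.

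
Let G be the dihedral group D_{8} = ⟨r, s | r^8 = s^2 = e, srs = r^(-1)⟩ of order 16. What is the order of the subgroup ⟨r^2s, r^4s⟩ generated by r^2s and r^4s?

8

|⟨r^2s⟩| = 2 and |⟨r^4s⟩| = 2, so |H| is a multiple of lcm(2, 2) = 2 and divides |G| = 16.
Closing under the operation: H = {e, r^2, r^4, r^6, s, r^2s, r^4s, r^6s}, so |H| = 8.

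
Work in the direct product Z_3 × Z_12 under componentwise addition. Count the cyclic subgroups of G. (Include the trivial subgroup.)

Each element a generates a cyclic subgroup ⟨a⟩; distinct elements may generate the same one (a cyclic group of order d has φ(d) generators).
Cyclic subgroups by order — order 1: 1; order 2: 1; order 3: 4; order 4: 1; order 6: 4; order 12: 4.
Total: 15.

15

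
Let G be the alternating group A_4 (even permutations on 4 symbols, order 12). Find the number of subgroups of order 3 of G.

4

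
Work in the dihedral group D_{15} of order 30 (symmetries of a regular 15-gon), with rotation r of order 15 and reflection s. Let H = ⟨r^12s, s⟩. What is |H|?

|⟨r^12s⟩| = 2 and |⟨s⟩| = 2, so |H| is a multiple of lcm(2, 2) = 2 and divides |G| = 30.
Closing under the operation: H = {e, r^3, r^6, r^9, r^12, s, r^3s, r^6s, r^9s, r^12s}, so |H| = 10.

10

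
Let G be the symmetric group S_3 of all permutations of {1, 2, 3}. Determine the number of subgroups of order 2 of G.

|G| = 6 and 2 | 6, so subgroups of order 2 are possible by Lagrange.
The subgroups of order 2 are: {e, (1 2)}; {e, (1 3)}; {e, (2 3)}.
So G has 3 subgroups of order 2.

3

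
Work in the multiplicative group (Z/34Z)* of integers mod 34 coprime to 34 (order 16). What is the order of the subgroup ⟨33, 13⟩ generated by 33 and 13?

|⟨33⟩| = 2 and |⟨13⟩| = 4, so |H| is a multiple of lcm(2, 4) = 4 and divides |G| = 16.
Closing under the operation: H = {1, 13, 21, 33}, so |H| = 4.

4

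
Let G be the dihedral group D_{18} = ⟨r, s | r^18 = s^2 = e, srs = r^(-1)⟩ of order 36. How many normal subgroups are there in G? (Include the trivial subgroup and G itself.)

9

G has 45 subgroups. Checking conjugation-invariance by order — order 1: 1/1 normal; order 2: 1/19 normal; order 3: 1/1 normal; order 4: 0/9 normal; order 6: 1/7 normal; order 9: 1/1 normal; order 12: 0/3 normal; order 18: 3/3 normal; order 36: 1/1 normal.
Total normal subgroups: 9.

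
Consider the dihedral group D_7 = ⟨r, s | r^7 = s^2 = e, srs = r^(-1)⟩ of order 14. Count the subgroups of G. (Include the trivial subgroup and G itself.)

|G| = 14, so by Lagrange every subgroup order divides 14. Divisors: 1, 2, 7, 14.
Subgroups by order — order 1: 1; order 2: 7; order 7: 1; order 14: 1.
Total: 1 + 7 + 1 + 1 = 10.

10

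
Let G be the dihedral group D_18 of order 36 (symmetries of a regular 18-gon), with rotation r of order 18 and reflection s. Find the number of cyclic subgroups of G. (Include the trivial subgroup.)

24

Each element a generates a cyclic subgroup ⟨a⟩; distinct elements may generate the same one (a cyclic group of order d has φ(d) generators).
Cyclic subgroups by order — order 1: 1; order 2: 19; order 3: 1; order 6: 1; order 9: 1; order 18: 1.
Total: 24.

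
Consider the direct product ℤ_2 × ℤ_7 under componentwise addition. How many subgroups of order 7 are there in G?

1

|G| = 14 and 7 | 14, so subgroups of order 7 are possible by Lagrange.
The subgroups of order 7 are: {(0,0), (0,1), (0,2), (0,3), (0,4), (0,5), (0,6)}.
So G has 1 subgroup of order 7.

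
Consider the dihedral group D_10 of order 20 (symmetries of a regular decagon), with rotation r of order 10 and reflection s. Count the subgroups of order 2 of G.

11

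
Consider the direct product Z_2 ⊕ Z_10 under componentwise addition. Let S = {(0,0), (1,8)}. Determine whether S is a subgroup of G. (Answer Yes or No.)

(1,8) ∈ S but its inverse (1,2) ∉ S, so S is not a subgroup.

No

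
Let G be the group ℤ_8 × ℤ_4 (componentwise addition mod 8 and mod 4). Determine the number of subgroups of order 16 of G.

|G| = 32 and 16 | 32, so subgroups of order 16 are possible by Lagrange.
The subgroups of order 16 are: {(0,0), (0,1), (0,2), (0,3), (2,0), (2,1), (2,2), (2,3), (4,0), (4,1), (4,2), (4,3), (6,0), (6,1), (6,2), (6,3)}; {(0,0), (0,2), (1,0), (1,2), (2,0), (2,2), (3,0), (3,2), (4,0), (4,2), (5,0), (5,2), (6,0), (6,2), (7,0), (7,2)}; {(0,0), (0,2), (1,1), (1,3), (2,0), (2,2), (3,1), (3,3), (4,0), (4,2), (5,1), (5,3), (6,0), (6,2), (7,1), (7,3)}.
So G has 3 subgroups of order 16.

3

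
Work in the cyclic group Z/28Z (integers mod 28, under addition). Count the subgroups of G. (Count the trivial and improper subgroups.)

Subgroups of the cyclic group Z/28Z correspond bijectively to divisors of 28.
Divisors of 28: 1, 2, 4, 7, 14, 28.
So Z/28Z has 6 subgroups.

6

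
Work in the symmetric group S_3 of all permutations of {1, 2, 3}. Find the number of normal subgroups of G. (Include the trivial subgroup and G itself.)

G has 6 subgroups. Checking conjugation-invariance by order — order 1: 1/1 normal; order 2: 0/3 normal; order 3: 1/1 normal; order 6: 1/1 normal.
Total normal subgroups: 3.

3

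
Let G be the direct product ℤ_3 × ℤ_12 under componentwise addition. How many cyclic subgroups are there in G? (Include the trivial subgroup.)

Each element a generates a cyclic subgroup ⟨a⟩; distinct elements may generate the same one (a cyclic group of order d has φ(d) generators).
Cyclic subgroups by order — order 1: 1; order 2: 1; order 3: 4; order 4: 1; order 6: 4; order 12: 4.
Total: 15.

15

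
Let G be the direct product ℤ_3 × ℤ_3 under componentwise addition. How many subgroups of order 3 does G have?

4

|G| = 9 and 3 | 9, so subgroups of order 3 are possible by Lagrange.
The subgroups of order 3 are: {(0,0), (0,1), (0,2)}; {(0,0), (1,0), (2,0)}; {(0,0), (1,1), (2,2)}; {(0,0), (1,2), (2,1)}.
So G has 4 subgroups of order 3.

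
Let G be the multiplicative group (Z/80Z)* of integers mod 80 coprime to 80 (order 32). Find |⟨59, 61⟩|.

8

|⟨59⟩| = 4 and |⟨61⟩| = 4, so |H| is a multiple of lcm(4, 4) = 4 and divides |G| = 32.
Closing under the operation: H = {1, 19, 21, 39, 41, 59, 61, 79}, so |H| = 8.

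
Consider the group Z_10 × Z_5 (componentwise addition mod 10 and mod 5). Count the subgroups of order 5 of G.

|G| = 50 and 5 | 50, so subgroups of order 5 are possible by Lagrange.
The subgroups of order 5 are: {(0,0), (0,1), (0,2), (0,3), (0,4)}; {(0,0), (2,0), (4,0), (6,0), (8,0)}; {(0,0), (2,1), (4,2), (6,3), (8,4)}; {(0,0), (2,2), (4,4), (6,1), (8,3)}; … (6 in all).
So G has 6 subgroups of order 5.

6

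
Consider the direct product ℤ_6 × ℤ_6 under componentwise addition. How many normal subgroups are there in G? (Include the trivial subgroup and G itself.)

G is abelian, so every subgroup is normal.
G has 30 subgroups in total, hence 30 normal subgroups.

30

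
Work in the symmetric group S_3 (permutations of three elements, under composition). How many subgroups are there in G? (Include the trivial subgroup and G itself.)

|G| = 6, so by Lagrange every subgroup order divides 6. Divisors: 1, 2, 3, 6.
Subgroups by order — order 1: 1; order 2: 3; order 3: 1; order 6: 1.
Total: 1 + 3 + 1 + 1 = 6.

6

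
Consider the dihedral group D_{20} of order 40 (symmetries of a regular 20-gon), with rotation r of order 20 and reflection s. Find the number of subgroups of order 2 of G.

21

|G| = 40 and 2 | 40, so subgroups of order 2 are possible by Lagrange.
The subgroups of order 2 are: {e, r^10}; {e, r^10s}; {e, r^11s}; {e, r^12s}; … (21 in all).
So G has 21 subgroups of order 2.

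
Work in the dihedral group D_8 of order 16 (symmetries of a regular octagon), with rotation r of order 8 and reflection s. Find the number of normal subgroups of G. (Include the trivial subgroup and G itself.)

G has 19 subgroups. Checking conjugation-invariance by order — order 1: 1/1 normal; order 2: 1/9 normal; order 4: 1/5 normal; order 8: 3/3 normal; order 16: 1/1 normal.
Total normal subgroups: 7.

7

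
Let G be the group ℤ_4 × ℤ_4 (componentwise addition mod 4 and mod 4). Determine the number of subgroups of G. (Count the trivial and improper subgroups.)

15

|G| = 16, so by Lagrange every subgroup order divides 16. Divisors: 1, 2, 4, 8, 16.
Subgroups by order — order 1: 1; order 2: 3; order 4: 7; order 8: 3; order 16: 1.
Total: 1 + 3 + 7 + 3 + 1 = 15.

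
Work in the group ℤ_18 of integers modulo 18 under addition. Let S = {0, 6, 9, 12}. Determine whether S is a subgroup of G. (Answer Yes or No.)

No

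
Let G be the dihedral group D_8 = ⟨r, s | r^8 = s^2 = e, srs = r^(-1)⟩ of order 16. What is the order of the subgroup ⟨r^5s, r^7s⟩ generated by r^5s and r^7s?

8

|⟨r^5s⟩| = 2 and |⟨r^7s⟩| = 2, so |H| is a multiple of lcm(2, 2) = 2 and divides |G| = 16.
Closing under the operation: H = {e, r^2, r^4, r^6, rs, r^3s, r^5s, r^7s}, so |H| = 8.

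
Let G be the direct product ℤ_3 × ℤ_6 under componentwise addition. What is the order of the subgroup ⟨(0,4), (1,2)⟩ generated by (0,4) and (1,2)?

9

|⟨(0,4)⟩| = 3 and |⟨(1,2)⟩| = 3, so |H| is a multiple of lcm(3, 3) = 3 and divides |G| = 18.
Closing under the operation: H = {(0,0), (0,2), (0,4), (1,0), (1,2), (1,4), (2,0), (2,2), (2,4)}, so |H| = 9.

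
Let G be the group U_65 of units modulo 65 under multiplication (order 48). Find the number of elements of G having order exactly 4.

12

Enumerating element orders in G gives 12 elements of order 4.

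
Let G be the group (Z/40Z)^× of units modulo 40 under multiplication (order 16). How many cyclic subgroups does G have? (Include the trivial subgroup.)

Group the elements of G by the cyclic subgroup they generate; each cyclic subgroup of order d accounts for φ(d) elements.
Cyclic subgroups by order — order 1: 1; order 2: 7; order 4: 4.
Total: 12.

12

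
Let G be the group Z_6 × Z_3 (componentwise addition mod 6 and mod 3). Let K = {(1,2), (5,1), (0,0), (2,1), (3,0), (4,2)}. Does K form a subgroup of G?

|K| = 6 divides |G| = 18, consistent with Lagrange.
K contains the identity, every element's inverse is in K, and K is closed under +: it is a subgroup.
In fact K = ⟨(1,2)⟩.

Yes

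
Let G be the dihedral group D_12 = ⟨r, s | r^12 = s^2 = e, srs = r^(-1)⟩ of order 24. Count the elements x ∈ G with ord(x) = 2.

Enumerating element orders in G gives 13 elements of order 2.

13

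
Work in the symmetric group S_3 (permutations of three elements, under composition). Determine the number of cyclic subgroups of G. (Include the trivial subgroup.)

A cyclic subgroup of order d is generated by each of its φ(d) elements of order d, so the cyclic subgroups of order d number (#elements of order d)/φ(d).
Cyclic subgroups by order — order 1: 1; order 2: 3; order 3: 1.
Total: 5.

5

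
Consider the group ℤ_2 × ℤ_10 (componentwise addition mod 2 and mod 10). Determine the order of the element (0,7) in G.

The order of (0,7) in Z_2 × Z_10 is lcm(ord(0) in Z_2, ord(7) in Z_10).
ord(0) = 1 and ord(7) = 10, so |⟨(0,7)⟩| = lcm(1, 10) = 10.

10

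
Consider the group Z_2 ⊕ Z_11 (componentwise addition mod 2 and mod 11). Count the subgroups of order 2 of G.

1

|G| = 22 and 2 | 22, so subgroups of order 2 are possible by Lagrange.
The subgroups of order 2 are: {(0,0), (1,0)}.
So G has 1 subgroup of order 2.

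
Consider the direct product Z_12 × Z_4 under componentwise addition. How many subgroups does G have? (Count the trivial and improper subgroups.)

30

|G| = 48, so by Lagrange every subgroup order divides 48. Divisors: 1, 2, 3, 4, 6, 8, 12, 16, 24, 48.
Subgroups by order — order 1: 1; order 2: 3; order 3: 1; order 4: 7; order 6: 3; order 8: 3; order 12: 7; order 16: 1; order 24: 3; order 48: 1.
Total: 1 + 3 + 1 + 7 + 3 + 3 + 7 + 1 + 3 + 1 = 30.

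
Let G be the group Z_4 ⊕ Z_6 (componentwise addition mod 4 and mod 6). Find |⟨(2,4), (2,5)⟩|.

|⟨(2,4)⟩| = 6 and |⟨(2,5)⟩| = 6, so |H| is a multiple of lcm(6, 6) = 6 and divides |G| = 24.
Closing under the operation: H = {(0,0), (0,1), (0,2), (0,3), (0,4), (0,5), (2,0), (2,1), (2,2), (2,3), (2,4), (2,5)}, so |H| = 12.

12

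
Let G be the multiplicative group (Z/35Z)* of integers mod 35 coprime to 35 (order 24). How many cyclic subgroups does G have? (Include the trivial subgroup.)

A cyclic subgroup of order d is generated by each of its φ(d) elements of order d, so the cyclic subgroups of order d number (#elements of order d)/φ(d).
Cyclic subgroups by order — order 1: 1; order 2: 3; order 3: 1; order 4: 2; order 6: 3; order 12: 2.
Total: 12.

12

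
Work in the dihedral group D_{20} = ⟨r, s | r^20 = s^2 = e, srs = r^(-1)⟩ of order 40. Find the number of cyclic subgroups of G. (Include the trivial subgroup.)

26

A cyclic subgroup of order d is generated by each of its φ(d) elements of order d, so the cyclic subgroups of order d number (#elements of order d)/φ(d).
Cyclic subgroups by order — order 1: 1; order 2: 21; order 4: 1; order 5: 1; order 10: 1; order 20: 1.
Total: 26.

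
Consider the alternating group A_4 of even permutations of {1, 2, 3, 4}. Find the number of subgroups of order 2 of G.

3

|G| = 12 and 2 | 12, so subgroups of order 2 are possible by Lagrange.
The subgroups of order 2 are: {e, (1 2)(3 4)}; {e, (1 3)(2 4)}; {e, (1 4)(2 3)}.
So G has 3 subgroups of order 2.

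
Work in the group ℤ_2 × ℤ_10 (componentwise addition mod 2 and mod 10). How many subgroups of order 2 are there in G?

|G| = 20 and 2 | 20, so subgroups of order 2 are possible by Lagrange.
The subgroups of order 2 are: {(0,0), (0,5)}; {(0,0), (1,0)}; {(0,0), (1,5)}.
So G has 3 subgroups of order 2.

3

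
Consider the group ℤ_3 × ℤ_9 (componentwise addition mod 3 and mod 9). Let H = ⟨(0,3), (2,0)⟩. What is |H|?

|⟨(0,3)⟩| = 3 and |⟨(2,0)⟩| = 3, so |H| is a multiple of lcm(3, 3) = 3 and divides |G| = 27.
Closing under the operation: H = {(0,0), (0,3), (0,6), (1,0), (1,3), (1,6), (2,0), (2,3), (2,6)}, so |H| = 9.

9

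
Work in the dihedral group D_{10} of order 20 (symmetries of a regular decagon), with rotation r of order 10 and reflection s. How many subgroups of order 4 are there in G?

|G| = 20 and 4 | 20, so subgroups of order 4 are possible by Lagrange.
The subgroups of order 4 are: {e, r^5, r^2s, r^7s}; {e, r^5, r^3s, r^8s}; {e, r^5, r^4s, r^9s}; {e, r^5, s, r^5s}; … (5 in all).
So G has 5 subgroups of order 4.

5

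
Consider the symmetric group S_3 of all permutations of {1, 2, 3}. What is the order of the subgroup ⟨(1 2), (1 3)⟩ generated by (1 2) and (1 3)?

|⟨(1 2)⟩| = 2 and |⟨(1 3)⟩| = 2, so |H| is a multiple of lcm(2, 2) = 2 and divides |G| = 6.
Closing {(1 2), (1 3)} under the group operation gives all of G, so |H| = 6.

6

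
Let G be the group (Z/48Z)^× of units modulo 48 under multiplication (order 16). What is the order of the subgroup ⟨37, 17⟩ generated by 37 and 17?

|⟨37⟩| = 4 and |⟨17⟩| = 2, so |H| is a multiple of lcm(4, 2) = 4 and divides |G| = 16.
Closing under the operation: H = {1, 5, 13, 17, 25, 29, 37, 41}, so |H| = 8.

8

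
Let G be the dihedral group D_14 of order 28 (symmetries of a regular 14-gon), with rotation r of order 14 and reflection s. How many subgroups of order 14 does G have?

|G| = 28 and 14 | 28, so subgroups of order 14 are possible by Lagrange.
The subgroups of order 14 are: {e, r, r^2, r^3, r^4, r^5, r^6, r^7, r^8, r^9, r^10, r^11, r^12, r^13}; {e, r^2, r^4, r^6, r^8, r^10, r^12, s, r^2s, r^4s, r^6s, r^8s, r^10s, r^12s}; {e, r^2, r^4, r^6, r^8, r^10, r^12, rs, r^3s, r^5s, r^7s, r^9s, r^11s, r^13s}.
So G has 3 subgroups of order 14.

3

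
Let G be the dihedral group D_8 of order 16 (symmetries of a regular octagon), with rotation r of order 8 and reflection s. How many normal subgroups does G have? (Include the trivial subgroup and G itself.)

7

G has 19 subgroups. Checking conjugation-invariance by order — order 1: 1/1 normal; order 2: 1/9 normal; order 4: 1/5 normal; order 8: 3/3 normal; order 16: 1/1 normal.
Total normal subgroups: 7.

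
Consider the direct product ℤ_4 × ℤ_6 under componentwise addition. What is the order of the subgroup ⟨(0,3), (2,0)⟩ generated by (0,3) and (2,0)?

4

|⟨(0,3)⟩| = 2 and |⟨(2,0)⟩| = 2, so |H| is a multiple of lcm(2, 2) = 2 and divides |G| = 24.
Closing under the operation: H = {(0,0), (0,3), (2,0), (2,3)}, so |H| = 4.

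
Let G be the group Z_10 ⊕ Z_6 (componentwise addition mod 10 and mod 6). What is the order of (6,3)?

10

The order of (6,3) in Z_10 × Z_6 is lcm(ord(6) in Z_10, ord(3) in Z_6).
ord(6) = 5 and ord(3) = 2, so |⟨(6,3)⟩| = lcm(5, 2) = 10.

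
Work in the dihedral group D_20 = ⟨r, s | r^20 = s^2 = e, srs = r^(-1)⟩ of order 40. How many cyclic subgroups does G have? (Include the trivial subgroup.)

26

Group the elements of G by the cyclic subgroup they generate; each cyclic subgroup of order d accounts for φ(d) elements.
Cyclic subgroups by order — order 1: 1; order 2: 21; order 4: 1; order 5: 1; order 10: 1; order 20: 1.
Total: 26.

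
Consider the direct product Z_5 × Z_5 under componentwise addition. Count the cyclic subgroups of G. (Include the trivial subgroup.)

7

A cyclic subgroup of order d is generated by each of its φ(d) elements of order d, so the cyclic subgroups of order d number (#elements of order d)/φ(d).
Cyclic subgroups by order — order 1: 1; order 5: 6.
Total: 7.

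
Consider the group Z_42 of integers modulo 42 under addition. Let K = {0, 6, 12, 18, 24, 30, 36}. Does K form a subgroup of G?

|K| = 7 divides |G| = 42, consistent with Lagrange.
K contains the identity, every element's inverse is in K, and K is closed under +: it is a subgroup.
In fact K = ⟨18⟩.

Yes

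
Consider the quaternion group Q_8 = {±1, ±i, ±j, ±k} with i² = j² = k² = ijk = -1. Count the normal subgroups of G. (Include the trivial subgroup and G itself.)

6

G has 6 subgroups. Checking conjugation-invariance by order — order 1: 1/1 normal; order 2: 1/1 normal; order 4: 3/3 normal; order 8: 1/1 normal.
Total normal subgroups: 6.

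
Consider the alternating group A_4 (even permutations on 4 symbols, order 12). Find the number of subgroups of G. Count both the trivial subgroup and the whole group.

10

|G| = 12, so by Lagrange every subgroup order divides 12. Divisors: 1, 2, 3, 4, 6, 12.
Subgroups by order — order 1: 1; order 2: 3; order 3: 4; order 4: 1; order 6: 0; order 12: 1.
Total: 1 + 3 + 4 + 1 + 0 + 1 = 10.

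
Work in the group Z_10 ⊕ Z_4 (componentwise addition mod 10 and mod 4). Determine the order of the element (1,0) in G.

10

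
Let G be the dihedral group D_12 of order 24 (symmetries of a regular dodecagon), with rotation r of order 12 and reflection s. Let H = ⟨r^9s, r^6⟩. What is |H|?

4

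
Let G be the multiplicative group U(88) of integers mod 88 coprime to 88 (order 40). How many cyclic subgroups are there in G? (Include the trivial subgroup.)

Each element a generates a cyclic subgroup ⟨a⟩; distinct elements may generate the same one (a cyclic group of order d has φ(d) generators).
Cyclic subgroups by order — order 1: 1; order 2: 7; order 5: 1; order 10: 7.
Total: 16.

16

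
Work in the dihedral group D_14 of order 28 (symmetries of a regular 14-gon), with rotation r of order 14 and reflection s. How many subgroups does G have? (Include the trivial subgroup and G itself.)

28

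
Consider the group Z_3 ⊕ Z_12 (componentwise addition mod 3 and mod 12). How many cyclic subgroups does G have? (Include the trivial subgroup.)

A cyclic subgroup of order d is generated by each of its φ(d) elements of order d, so the cyclic subgroups of order d number (#elements of order d)/φ(d).
Cyclic subgroups by order — order 1: 1; order 2: 1; order 3: 4; order 4: 1; order 6: 4; order 12: 4.
Total: 15.

15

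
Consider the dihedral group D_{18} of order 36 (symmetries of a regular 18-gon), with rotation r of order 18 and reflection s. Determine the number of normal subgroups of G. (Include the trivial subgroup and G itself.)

G has 45 subgroups. Checking conjugation-invariance by order — order 1: 1/1 normal; order 2: 1/19 normal; order 3: 1/1 normal; order 4: 0/9 normal; order 6: 1/7 normal; order 9: 1/1 normal; order 12: 0/3 normal; order 18: 3/3 normal; order 36: 1/1 normal.
Total normal subgroups: 9.

9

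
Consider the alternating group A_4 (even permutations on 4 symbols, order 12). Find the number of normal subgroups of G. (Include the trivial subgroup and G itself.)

G has 10 subgroups. Checking conjugation-invariance by order — order 1: 1/1 normal; order 2: 0/3 normal; order 3: 0/4 normal; order 4: 1/1 normal; order 12: 1/1 normal.
Total normal subgroups: 3.

3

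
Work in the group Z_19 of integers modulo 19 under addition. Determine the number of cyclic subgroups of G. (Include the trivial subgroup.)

2

Group the elements of G by the cyclic subgroup they generate; each cyclic subgroup of order d accounts for φ(d) elements.
Cyclic subgroups by order — order 1: 1; order 19: 1.
Total: 2.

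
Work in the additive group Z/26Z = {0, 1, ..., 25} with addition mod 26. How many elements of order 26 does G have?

12

In a cyclic group of order 26, the number of elements of order d (for d | 26) is φ(d).
φ(26) = 12.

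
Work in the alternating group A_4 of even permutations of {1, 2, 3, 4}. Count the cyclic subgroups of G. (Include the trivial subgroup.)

8

Each element a generates a cyclic subgroup ⟨a⟩; distinct elements may generate the same one (a cyclic group of order d has φ(d) generators).
Cyclic subgroups by order — order 1: 1; order 2: 3; order 3: 4.
Total: 8.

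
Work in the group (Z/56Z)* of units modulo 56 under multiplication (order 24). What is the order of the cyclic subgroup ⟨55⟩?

2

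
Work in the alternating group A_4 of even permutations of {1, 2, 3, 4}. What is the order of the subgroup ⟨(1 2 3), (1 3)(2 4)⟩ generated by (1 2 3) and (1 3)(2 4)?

12

|⟨(1 2 3)⟩| = 3 and |⟨(1 3)(2 4)⟩| = 2, so |H| is a multiple of lcm(3, 2) = 6 and divides |G| = 12.
Closing {(1 2 3), (1 3)(2 4)} under the group operation gives all of G, so |H| = 12.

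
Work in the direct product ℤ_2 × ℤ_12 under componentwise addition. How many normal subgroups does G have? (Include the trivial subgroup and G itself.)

16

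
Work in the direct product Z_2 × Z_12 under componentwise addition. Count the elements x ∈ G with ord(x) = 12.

An element (a,b) has order lcm(ord(a), ord(b)); count pairs with lcm equal to 12.
Enumerating gives 8 such elements.

8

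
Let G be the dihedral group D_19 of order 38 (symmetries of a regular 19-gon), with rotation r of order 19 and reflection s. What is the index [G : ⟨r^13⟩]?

2

|⟨r^13⟩| = 19 and |G| = 38.
By Lagrange, [G : H] = |G|/|H| = 38/19 = 2.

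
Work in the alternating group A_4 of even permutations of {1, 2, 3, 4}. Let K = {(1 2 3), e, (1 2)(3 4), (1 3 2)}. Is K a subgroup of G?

No

Closure fails: (1 3 2) ∘ (1 2)(3 4) = (2 3 4) ∉ K. So K is not a subgroup.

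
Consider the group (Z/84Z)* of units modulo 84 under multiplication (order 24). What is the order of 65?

6

Compute successive powers of 65 mod 84: 65, 25, 29, 37, 53, 1; 65^6 ≡ 1 (mod 84).
So |⟨65⟩| = 6.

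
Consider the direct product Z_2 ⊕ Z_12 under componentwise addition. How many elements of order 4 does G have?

4

An element (a,b) has order lcm(ord(a), ord(b)); count pairs with lcm equal to 4.
Enumerating gives 4 such elements.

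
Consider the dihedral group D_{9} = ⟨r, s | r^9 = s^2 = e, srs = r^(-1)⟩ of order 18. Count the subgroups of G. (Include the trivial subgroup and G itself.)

16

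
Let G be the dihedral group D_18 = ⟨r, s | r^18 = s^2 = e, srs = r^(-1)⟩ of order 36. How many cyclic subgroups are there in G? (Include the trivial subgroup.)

24

Each element a generates a cyclic subgroup ⟨a⟩; distinct elements may generate the same one (a cyclic group of order d has φ(d) generators).
Cyclic subgroups by order — order 1: 1; order 2: 19; order 3: 1; order 6: 1; order 9: 1; order 18: 1.
Total: 24.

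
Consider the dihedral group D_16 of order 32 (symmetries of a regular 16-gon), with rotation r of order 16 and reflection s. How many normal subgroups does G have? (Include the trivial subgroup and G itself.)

8

G has 36 subgroups. Checking conjugation-invariance by order — order 1: 1/1 normal; order 2: 1/17 normal; order 4: 1/9 normal; order 8: 1/5 normal; order 16: 3/3 normal; order 32: 1/1 normal.
Total normal subgroups: 8.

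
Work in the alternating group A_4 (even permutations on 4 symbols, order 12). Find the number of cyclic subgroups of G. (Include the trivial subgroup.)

A cyclic subgroup of order d is generated by each of its φ(d) elements of order d, so the cyclic subgroups of order d number (#elements of order d)/φ(d).
Cyclic subgroups by order — order 1: 1; order 2: 3; order 3: 4.
Total: 8.

8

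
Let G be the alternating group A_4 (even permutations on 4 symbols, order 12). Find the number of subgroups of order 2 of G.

3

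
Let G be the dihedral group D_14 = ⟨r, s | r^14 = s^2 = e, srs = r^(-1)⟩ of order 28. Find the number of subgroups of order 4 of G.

7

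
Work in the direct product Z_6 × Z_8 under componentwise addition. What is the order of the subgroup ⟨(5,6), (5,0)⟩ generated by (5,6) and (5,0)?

|⟨(5,6)⟩| = 12 and |⟨(5,0)⟩| = 6, so |H| is a multiple of lcm(12, 6) = 12 and divides |G| = 48.
Closing under the operation: H = {(0,0), (0,2), (0,4), (0,6), (1,0), (1,2), (1,4), (1,6), (2,0), (2,2), (2,4), (2,6), (3,0), (3,2), (3,4), (3,6), (4,0), (4,2), (4,4), (4,6), (5,0), (5,2), (5,4), (5,6)}, so |H| = 24.

24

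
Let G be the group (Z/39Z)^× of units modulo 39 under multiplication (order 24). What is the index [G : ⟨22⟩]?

|⟨22⟩| = 3 and |G| = 24.
By Lagrange, [G : H] = |G|/|H| = 24/3 = 8.

8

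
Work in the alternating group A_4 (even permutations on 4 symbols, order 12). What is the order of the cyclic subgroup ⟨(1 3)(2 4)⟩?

2

Computing powers of (1 3)(2 4): the smallest k with ((1 3)(2 4))^k = e is k = 2.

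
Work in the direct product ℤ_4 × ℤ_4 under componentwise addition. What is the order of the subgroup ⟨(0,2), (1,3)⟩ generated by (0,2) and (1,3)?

8

|⟨(0,2)⟩| = 2 and |⟨(1,3)⟩| = 4, so |H| is a multiple of lcm(2, 4) = 4 and divides |G| = 16.
Closing under the operation: H = {(0,0), (0,2), (1,1), (1,3), (2,0), (2,2), (3,1), (3,3)}, so |H| = 8.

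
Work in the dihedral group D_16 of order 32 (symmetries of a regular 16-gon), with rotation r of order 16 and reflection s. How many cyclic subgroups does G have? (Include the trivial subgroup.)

21

Each element a generates a cyclic subgroup ⟨a⟩; distinct elements may generate the same one (a cyclic group of order d has φ(d) generators).
Cyclic subgroups by order — order 1: 1; order 2: 17; order 4: 1; order 8: 1; order 16: 1.
Total: 21.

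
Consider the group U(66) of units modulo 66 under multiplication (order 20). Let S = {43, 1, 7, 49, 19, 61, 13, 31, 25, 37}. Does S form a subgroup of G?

|S| = 10 divides |G| = 20, consistent with Lagrange.
S contains the identity, every element's inverse is in S, and S is closed under ·: it is a subgroup.
In fact S = ⟨7⟩.

Yes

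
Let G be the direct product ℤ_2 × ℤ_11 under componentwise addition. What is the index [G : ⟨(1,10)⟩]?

|⟨(1,10)⟩| = 22 and |G| = 22.
By Lagrange, [G : H] = |G|/|H| = 22/22 = 1.

1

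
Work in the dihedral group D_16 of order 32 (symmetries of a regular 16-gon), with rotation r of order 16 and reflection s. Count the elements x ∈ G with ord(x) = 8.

The elements of order 8 are: r^2, r^6, r^10, r^14.
That's 4.

4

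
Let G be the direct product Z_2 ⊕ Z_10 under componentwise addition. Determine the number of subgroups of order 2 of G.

|G| = 20 and 2 | 20, so subgroups of order 2 are possible by Lagrange.
The subgroups of order 2 are: {(0,0), (0,5)}; {(0,0), (1,0)}; {(0,0), (1,5)}.
So G has 3 subgroups of order 2.

3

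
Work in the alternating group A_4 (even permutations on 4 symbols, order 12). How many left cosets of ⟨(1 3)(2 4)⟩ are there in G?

6

|⟨(1 3)(2 4)⟩| = 2 and |G| = 12.
By Lagrange, [G : H] = |G|/|H| = 12/2 = 6.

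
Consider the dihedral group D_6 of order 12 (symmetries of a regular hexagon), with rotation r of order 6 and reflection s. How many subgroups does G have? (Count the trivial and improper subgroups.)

|G| = 12, so by Lagrange every subgroup order divides 12. Divisors: 1, 2, 3, 4, 6, 12.
Subgroups by order — order 1: 1; order 2: 7; order 3: 1; order 4: 3; order 6: 3; order 12: 1.
Total: 1 + 7 + 1 + 3 + 3 + 1 = 16.

16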